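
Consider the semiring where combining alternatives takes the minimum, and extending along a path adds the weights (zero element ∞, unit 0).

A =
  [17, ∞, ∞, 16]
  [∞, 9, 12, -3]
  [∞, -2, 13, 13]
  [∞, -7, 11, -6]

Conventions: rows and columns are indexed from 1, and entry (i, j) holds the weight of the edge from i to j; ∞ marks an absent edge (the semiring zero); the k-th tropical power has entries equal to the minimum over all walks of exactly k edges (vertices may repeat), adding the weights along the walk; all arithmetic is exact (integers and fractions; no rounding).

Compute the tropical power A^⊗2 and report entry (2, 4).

A^⊗2:
  [34, 9, 27, 10]
  [∞, -10, 8, -9]
  [∞, 6, 10, -5]
  [∞, -13, 5, -12]
Key observation: the optimum is the walk 2->4->4, with weight (-3) + (-6) = -9.
Optimal value attained by: walk 2->4->4.
Answer: (A^⊗2)[2][4] = -9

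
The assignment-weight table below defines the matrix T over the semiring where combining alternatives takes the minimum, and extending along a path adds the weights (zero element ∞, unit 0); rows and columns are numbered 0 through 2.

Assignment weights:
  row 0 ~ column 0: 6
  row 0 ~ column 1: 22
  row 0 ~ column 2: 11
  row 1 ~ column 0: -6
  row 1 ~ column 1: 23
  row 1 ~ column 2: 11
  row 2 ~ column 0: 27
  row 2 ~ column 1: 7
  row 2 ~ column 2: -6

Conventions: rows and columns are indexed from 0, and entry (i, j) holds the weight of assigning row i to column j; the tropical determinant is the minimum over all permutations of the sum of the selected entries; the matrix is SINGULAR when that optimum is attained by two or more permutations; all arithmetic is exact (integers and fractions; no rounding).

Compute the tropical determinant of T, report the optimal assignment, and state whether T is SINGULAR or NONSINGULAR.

σ = (0, 1, 2): 6 + 23 + (-6) = 23
σ = (0, 2, 1): 6 + 11 + 7 = 24
σ = (1, 0, 2): 22 + (-6) + (-6) = 10
σ = (1, 2, 0): 22 + 11 + 27 = 60
σ = (2, 0, 1): 11 + (-6) + 7 = 12
σ = (2, 1, 0): 11 + 23 + 27 = 61
Optimal value attained by: σ = (1, 0, 2).
Answer: det⊕(T) = 10; verdict: NONSINGULAR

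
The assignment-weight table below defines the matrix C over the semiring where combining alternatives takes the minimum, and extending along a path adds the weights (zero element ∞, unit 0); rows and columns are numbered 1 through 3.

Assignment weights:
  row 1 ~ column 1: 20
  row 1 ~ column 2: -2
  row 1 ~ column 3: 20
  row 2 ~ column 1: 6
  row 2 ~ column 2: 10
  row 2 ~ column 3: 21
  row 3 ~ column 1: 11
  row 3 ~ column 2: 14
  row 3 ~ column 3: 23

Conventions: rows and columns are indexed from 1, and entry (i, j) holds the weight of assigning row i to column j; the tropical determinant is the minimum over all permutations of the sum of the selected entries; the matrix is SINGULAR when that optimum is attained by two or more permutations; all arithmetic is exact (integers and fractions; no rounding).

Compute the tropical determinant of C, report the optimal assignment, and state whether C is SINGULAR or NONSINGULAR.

σ = (1, 2, 3): 20 + 10 + 23 = 53
σ = (1, 3, 2): 20 + 21 + 14 = 55
σ = (2, 1, 3): (-2) + 6 + 23 = 27
σ = (2, 3, 1): (-2) + 21 + 11 = 30
σ = (3, 1, 2): 20 + 6 + 14 = 40
σ = (3, 2, 1): 20 + 10 + 11 = 41
Optimal value attained by: σ = (2, 1, 3).
Answer: det⊕(C) = 27; verdict: NONSINGULAR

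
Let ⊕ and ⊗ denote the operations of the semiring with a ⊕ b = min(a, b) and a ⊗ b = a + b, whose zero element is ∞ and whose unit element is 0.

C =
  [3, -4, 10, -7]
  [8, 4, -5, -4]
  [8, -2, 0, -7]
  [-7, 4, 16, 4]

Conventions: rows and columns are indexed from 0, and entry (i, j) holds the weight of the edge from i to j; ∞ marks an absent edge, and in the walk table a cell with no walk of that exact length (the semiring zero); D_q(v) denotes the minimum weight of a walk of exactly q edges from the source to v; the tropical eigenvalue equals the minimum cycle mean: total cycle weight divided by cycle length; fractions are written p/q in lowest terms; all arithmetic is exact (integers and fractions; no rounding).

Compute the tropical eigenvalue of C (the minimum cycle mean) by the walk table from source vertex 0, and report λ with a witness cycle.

q=0: [0, ∞, ∞, ∞]
q=1: [3, -4, 10, -7]
q=2: [-14, -3, -9, -8]
q=3: [-15, -18, -9, -21]
q=4: [-28, -19, -23, -22]
Optimal cycle mean attained by: cycle 0->3->0, total (-7) + (-7), length 2.
Answer: λ = -7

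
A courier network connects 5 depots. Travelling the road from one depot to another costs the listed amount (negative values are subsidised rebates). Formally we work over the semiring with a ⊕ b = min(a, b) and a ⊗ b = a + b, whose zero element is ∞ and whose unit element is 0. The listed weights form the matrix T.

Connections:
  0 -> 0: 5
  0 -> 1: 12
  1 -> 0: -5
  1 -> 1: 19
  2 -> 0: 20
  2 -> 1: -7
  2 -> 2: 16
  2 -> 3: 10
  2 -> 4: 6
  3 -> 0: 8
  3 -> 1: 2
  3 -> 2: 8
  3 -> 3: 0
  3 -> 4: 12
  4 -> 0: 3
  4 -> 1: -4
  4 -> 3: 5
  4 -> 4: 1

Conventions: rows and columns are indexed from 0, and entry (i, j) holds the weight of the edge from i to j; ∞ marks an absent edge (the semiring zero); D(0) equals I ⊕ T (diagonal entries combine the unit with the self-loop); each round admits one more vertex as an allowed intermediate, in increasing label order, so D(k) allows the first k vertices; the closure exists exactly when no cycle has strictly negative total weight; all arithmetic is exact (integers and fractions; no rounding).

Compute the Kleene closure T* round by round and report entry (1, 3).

D(0):
  [0, 12, ∞, ∞, ∞]
  [-5, 0, ∞, ∞, ∞]
  [20, -7, 0, 10, 6]
  [8, 2, 8, 0, 12]
  [3, -4, ∞, 5, 0]
D(1):
  [0, 12, ∞, ∞, ∞]
  [-5, 0, ∞, ∞, ∞]
  [20, -7, 0, 10, 6]
  [8, 2, 8, 0, 12]
  [3, -4, ∞, 5, 0]
D(2):
  [0, 12, ∞, ∞, ∞]
  [-5, 0, ∞, ∞, ∞]
  [-12, -7, 0, 10, 6]
  [-3, 2, 8, 0, 12]
  [-9, -4, ∞, 5, 0]
D(3):
  [0, 12, ∞, ∞, ∞]
  [-5, 0, ∞, ∞, ∞]
  [-12, -7, 0, 10, 6]
  [-4, 1, 8, 0, 12]
  [-9, -4, ∞, 5, 0]
D(4):
  [0, 12, ∞, ∞, ∞]
  [-5, 0, ∞, ∞, ∞]
  [-12, -7, 0, 10, 6]
  [-4, 1, 8, 0, 12]
  [-9, -4, 13, 5, 0]
D(5):
  [0, 12, ∞, ∞, ∞]
  [-5, 0, ∞, ∞, ∞]
  [-12, -7, 0, 10, 6]
  [-4, 1, 8, 0, 12]
  [-9, -4, 13, 5, 0]
Answer: T*[1][3] = ∞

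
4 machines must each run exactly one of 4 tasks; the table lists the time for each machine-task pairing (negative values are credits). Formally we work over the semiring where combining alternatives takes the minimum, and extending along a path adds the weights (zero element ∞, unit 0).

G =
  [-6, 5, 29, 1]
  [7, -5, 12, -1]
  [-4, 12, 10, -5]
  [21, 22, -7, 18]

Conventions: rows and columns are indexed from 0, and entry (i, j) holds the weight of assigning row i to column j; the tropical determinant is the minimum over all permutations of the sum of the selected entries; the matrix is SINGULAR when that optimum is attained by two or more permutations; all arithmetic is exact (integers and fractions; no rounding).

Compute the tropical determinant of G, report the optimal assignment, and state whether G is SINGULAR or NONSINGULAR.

σ = (0, 1, 2, 3): (-6) + (-5) + 10 + 18 = 17
σ = (0, 1, 3, 2): (-6) + (-5) + (-5) + (-7) = -23
σ = (0, 2, 1, 3): (-6) + 12 + 12 + 18 = 36
σ = (0, 2, 3, 1): (-6) + 12 + (-5) + 22 = 23
σ = (0, 3, 1, 2): (-6) + (-1) + 12 + (-7) = -2
σ = (0, 3, 2, 1): (-6) + (-1) + 10 + 22 = 25
σ = (1, 0, 2, 3): 5 + 7 + 10 + 18 = 40
σ = (1, 0, 3, 2): 5 + 7 + (-5) + (-7) = 0
σ = (1, 2, 0, 3): 5 + 12 + (-4) + 18 = 31
σ = (1, 2, 3, 0): 5 + 12 + (-5) + 21 = 33
σ = (1, 3, 0, 2): 5 + (-1) + (-4) + (-7) = -7
σ = (1, 3, 2, 0): 5 + (-1) + 10 + 21 = 35
σ = (2, 0, 1, 3): 29 + 7 + 12 + 18 = 66
σ = (2, 0, 3, 1): 29 + 7 + (-5) + 22 = 53
σ = (2, 1, 0, 3): 29 + (-5) + (-4) + 18 = 38
σ = (2, 1, 3, 0): 29 + (-5) + (-5) + 21 = 40
σ = (2, 3, 0, 1): 29 + (-1) + (-4) + 22 = 46
σ = (2, 3, 1, 0): 29 + (-1) + 12 + 21 = 61
σ = (3, 0, 1, 2): 1 + 7 + 12 + (-7) = 13
σ = (3, 0, 2, 1): 1 + 7 + 10 + 22 = 40
σ = (3, 1, 0, 2): 1 + (-5) + (-4) + (-7) = -15
σ = (3, 1, 2, 0): 1 + (-5) + 10 + 21 = 27
σ = (3, 2, 0, 1): 1 + 12 + (-4) + 22 = 31
σ = (3, 2, 1, 0): 1 + 12 + 12 + 21 = 46
Optimal value attained by: σ = (0, 1, 3, 2).
Answer: det⊕(G) = -23; verdict: NONSINGULAR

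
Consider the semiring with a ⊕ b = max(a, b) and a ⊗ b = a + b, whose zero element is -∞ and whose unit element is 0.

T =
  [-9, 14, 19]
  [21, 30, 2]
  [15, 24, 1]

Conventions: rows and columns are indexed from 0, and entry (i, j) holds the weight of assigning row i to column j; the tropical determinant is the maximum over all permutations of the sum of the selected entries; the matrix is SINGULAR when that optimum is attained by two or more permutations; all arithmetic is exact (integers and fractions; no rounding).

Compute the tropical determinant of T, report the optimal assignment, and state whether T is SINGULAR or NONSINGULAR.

σ = (0, 1, 2): (-9) + 30 + 1 = 22
σ = (0, 2, 1): (-9) + 2 + 24 = 17
σ = (1, 0, 2): 14 + 21 + 1 = 36
σ = (1, 2, 0): 14 + 2 + 15 = 31
σ = (2, 0, 1): 19 + 21 + 24 = 64
σ = (2, 1, 0): 19 + 30 + 15 = 64
Optimal value attained by: σ = (2, 0, 1).
Answer: det⊕(T) = 64; verdict: SINGULAR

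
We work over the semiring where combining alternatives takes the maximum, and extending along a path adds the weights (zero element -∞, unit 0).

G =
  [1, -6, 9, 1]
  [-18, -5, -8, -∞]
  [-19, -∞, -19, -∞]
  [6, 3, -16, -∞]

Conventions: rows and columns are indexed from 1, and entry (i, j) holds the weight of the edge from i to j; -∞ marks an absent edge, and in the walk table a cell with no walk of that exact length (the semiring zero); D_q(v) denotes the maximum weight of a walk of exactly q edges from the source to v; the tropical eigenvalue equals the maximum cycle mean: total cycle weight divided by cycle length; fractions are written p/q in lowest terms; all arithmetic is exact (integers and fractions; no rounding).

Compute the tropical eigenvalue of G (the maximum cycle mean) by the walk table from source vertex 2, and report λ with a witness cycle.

q=0: [-∞, 0, -∞, -∞]
q=1: [-18, -5, -8, -∞]
q=2: [-17, -10, -9, -17]
q=3: [-11, -14, -8, -16]
q=4: [-10, -13, -2, -10]
Optimal cycle mean attained by: cycle 1->4->1, total 1 + 6, length 2.
Answer: λ = 7/2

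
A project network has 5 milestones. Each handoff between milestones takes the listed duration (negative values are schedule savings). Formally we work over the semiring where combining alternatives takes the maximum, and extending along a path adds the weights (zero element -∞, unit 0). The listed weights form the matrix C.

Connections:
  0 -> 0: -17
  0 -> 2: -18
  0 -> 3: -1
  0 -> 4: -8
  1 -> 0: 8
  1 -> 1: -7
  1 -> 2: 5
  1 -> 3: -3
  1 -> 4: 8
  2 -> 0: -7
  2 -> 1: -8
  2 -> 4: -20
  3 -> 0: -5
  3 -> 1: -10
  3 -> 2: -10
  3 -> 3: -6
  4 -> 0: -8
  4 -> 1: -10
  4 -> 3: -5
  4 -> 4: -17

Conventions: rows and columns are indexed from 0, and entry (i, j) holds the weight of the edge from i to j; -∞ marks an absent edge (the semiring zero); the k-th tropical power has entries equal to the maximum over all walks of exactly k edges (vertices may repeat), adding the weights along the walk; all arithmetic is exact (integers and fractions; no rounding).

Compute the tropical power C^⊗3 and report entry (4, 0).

C^⊗2:
  [-6, -11, -11, -7, -25]
  [1, -2, -2, 7, 1]
  [0, -15, -3, -8, 0]
  [-2, -16, -5, -6, -2]
  [-2, -15, -5, -9, -2]
C^⊗3:
  [-3, -17, -6, -7, -3]
  [6, -3, 3, 1, 6]
  [-7, -10, -10, -1, -7]
  [-8, -12, -11, -3, -8]
  [-7, -12, -10, -3, -7]
Key observation: the optimum is the walk 4->3->1->0, with weight (-5) + (-10) + 8 = -7.
Optimal value attained by: walk 4->3->1->0.
Answer: (C^⊗3)[4][0] = -7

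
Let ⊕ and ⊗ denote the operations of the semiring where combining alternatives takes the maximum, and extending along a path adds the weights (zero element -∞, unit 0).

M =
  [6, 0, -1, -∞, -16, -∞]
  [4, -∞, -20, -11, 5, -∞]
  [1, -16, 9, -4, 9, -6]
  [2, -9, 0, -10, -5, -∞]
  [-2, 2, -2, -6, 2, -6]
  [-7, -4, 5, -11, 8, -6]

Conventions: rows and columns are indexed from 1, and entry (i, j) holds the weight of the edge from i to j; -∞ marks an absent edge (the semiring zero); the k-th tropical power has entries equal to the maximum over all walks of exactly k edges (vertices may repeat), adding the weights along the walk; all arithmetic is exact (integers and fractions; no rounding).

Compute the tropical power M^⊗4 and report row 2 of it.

M^⊗2:
  [12, 6, 8, -5, 8, -7]
  [10, 7, 3, -1, 7, -1]
  [10, 11, 18, 5, 18, 3]
  [8, 2, 9, -4, 9, -6]
  [6, 4, 7, -4, 7, -4]
  [6, 10, 14, 2, 14, 2]
M^⊗3:
  [18, 12, 17, 4, 17, 2]
  [16, 10, 12, 1, 12, 1]
  [19, 20, 27, 14, 27, 12]
  [14, 11, 18, 5, 18, 3]
  [12, 9, 16, 3, 16, 1]
  [15, 16, 23, 10, 23, 8]
M^⊗4:
  [24, 19, 26, 13, 26, 11]
  [22, 16, 21, 8, 21, 6]
  [28, 29, 36, 23, 36, 21]
  [20, 20, 27, 14, 27, 12]
  [18, 18, 25, 12, 25, 10]
  [24, 25, 32, 19, 32, 17]
Answer: row 2 of M^⊗4 = [22, 16, 21, 8, 21, 6]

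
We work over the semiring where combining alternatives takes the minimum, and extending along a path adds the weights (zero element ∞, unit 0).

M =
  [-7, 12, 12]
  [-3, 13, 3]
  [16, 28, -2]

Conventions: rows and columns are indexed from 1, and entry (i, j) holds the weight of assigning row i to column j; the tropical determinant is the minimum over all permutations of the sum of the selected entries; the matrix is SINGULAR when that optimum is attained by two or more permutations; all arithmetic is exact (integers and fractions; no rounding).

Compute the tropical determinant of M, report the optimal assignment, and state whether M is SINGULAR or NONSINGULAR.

σ = (1, 2, 3): (-7) + 13 + (-2) = 4
σ = (1, 3, 2): (-7) + 3 + 28 = 24
σ = (2, 1, 3): 12 + (-3) + (-2) = 7
σ = (2, 3, 1): 12 + 3 + 16 = 31
σ = (3, 1, 2): 12 + (-3) + 28 = 37
σ = (3, 2, 1): 12 + 13 + 16 = 41
Optimal value attained by: σ = (1, 2, 3).
Answer: det⊕(M) = 4; verdict: NONSINGULAR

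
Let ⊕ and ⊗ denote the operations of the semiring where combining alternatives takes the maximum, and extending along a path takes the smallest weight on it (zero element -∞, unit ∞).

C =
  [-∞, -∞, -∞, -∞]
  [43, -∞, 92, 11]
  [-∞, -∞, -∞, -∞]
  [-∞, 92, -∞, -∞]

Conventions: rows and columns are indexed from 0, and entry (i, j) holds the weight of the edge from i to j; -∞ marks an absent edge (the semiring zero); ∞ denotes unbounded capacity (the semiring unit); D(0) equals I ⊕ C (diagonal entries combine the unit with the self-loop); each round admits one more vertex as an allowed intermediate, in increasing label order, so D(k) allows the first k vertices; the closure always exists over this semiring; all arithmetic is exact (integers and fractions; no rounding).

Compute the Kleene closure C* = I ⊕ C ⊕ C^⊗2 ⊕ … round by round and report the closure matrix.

D(0):
  [∞, -∞, -∞, -∞]
  [43, ∞, 92, 11]
  [-∞, -∞, ∞, -∞]
  [-∞, 92, -∞, ∞]
D(1):
  [∞, -∞, -∞, -∞]
  [43, ∞, 92, 11]
  [-∞, -∞, ∞, -∞]
  [-∞, 92, -∞, ∞]
D(2):
  [∞, -∞, -∞, -∞]
  [43, ∞, 92, 11]
  [-∞, -∞, ∞, -∞]
  [43, 92, 92, ∞]
D(3):
  [∞, -∞, -∞, -∞]
  [43, ∞, 92, 11]
  [-∞, -∞, ∞, -∞]
  [43, 92, 92, ∞]
D(4):
  [∞, -∞, -∞, -∞]
  [43, ∞, 92, 11]
  [-∞, -∞, ∞, -∞]
  [43, 92, 92, ∞]
Answer: C* = [[∞, -∞, -∞, -∞], [43, ∞, 92, 11], [-∞, -∞, ∞, -∞], [43, 92, 92, ∞]]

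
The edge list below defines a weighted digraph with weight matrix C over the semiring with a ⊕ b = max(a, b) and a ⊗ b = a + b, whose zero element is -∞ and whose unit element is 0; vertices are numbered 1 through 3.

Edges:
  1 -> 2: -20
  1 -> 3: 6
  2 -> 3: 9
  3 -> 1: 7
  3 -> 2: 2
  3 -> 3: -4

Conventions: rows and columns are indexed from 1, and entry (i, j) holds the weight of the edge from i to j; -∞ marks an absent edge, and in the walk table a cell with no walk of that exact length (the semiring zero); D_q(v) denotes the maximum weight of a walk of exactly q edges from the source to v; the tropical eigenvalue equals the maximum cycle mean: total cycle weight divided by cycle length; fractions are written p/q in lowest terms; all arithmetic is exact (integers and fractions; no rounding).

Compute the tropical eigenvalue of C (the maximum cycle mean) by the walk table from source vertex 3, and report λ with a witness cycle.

q=0: [-∞, -∞, 0]
q=1: [7, 2, -4]
q=2: [3, -2, 13]
q=3: [20, 15, 9]
Optimal cycle mean attained by: cycle 1->3->1, total 6 + 7, length 2.
Answer: λ = 13/2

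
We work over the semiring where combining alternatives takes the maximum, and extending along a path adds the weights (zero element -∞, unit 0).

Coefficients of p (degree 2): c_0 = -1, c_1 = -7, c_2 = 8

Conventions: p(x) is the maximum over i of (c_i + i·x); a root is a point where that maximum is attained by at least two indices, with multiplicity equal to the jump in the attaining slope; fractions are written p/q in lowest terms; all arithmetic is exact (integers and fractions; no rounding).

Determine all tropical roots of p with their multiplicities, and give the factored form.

hull edge (i=0, c=-1) to (i=2, c=8): slope 9/2, span 2
Factored form: p(x) = 8 ⊗ (x ⊕ (-9/2)) ⊗ (x ⊕ (-9/2))
Answer: roots = -9/2 (mult 2)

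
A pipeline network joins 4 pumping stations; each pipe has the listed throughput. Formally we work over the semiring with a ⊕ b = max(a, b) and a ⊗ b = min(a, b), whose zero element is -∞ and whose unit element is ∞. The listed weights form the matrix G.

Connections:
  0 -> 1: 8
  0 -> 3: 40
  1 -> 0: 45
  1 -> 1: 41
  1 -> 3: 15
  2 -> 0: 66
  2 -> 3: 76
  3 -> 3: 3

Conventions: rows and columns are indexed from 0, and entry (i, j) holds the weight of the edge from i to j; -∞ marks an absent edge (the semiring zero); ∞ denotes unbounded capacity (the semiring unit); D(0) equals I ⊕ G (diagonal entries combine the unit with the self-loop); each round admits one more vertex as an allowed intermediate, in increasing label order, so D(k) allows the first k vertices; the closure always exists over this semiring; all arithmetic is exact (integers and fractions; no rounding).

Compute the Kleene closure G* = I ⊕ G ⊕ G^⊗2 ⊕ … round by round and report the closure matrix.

D(0):
  [∞, 8, -∞, 40]
  [45, ∞, -∞, 15]
  [66, -∞, ∞, 76]
  [-∞, -∞, -∞, ∞]
D(1):
  [∞, 8, -∞, 40]
  [45, ∞, -∞, 40]
  [66, 8, ∞, 76]
  [-∞, -∞, -∞, ∞]
D(2):
  [∞, 8, -∞, 40]
  [45, ∞, -∞, 40]
  [66, 8, ∞, 76]
  [-∞, -∞, -∞, ∞]
D(3):
  [∞, 8, -∞, 40]
  [45, ∞, -∞, 40]
  [66, 8, ∞, 76]
  [-∞, -∞, -∞, ∞]
D(4):
  [∞, 8, -∞, 40]
  [45, ∞, -∞, 40]
  [66, 8, ∞, 76]
  [-∞, -∞, -∞, ∞]
Answer: G* = [[∞, 8, -∞, 40], [45, ∞, -∞, 40], [66, 8, ∞, 76], [-∞, -∞, -∞, ∞]]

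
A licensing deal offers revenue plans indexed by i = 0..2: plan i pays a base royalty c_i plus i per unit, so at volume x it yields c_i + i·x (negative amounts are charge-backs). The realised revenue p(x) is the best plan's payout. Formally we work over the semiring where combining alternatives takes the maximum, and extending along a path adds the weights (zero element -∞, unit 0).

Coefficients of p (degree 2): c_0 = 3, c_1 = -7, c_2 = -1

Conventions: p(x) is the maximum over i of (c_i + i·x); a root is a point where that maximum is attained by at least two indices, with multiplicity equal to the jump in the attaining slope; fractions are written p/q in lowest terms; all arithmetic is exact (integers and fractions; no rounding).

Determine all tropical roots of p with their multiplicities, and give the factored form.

hull edge (i=0, c=3) to (i=2, c=-1): slope -2, span 2
Factored form: p(x) = -1 ⊗ (x ⊕ 2) ⊗ (x ⊕ 2)
Answer: roots = 2 (mult 2)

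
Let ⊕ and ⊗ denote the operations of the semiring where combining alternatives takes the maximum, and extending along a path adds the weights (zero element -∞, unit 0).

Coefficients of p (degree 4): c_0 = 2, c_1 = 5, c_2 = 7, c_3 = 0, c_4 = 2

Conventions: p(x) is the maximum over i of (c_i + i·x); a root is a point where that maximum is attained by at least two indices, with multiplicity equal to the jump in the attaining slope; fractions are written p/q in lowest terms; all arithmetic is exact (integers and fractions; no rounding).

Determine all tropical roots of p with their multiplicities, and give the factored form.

hull edge (i=0, c=2) to (i=1, c=5): slope 3, span 1
hull edge (i=1, c=5) to (i=2, c=7): slope 2, span 1
hull edge (i=2, c=7) to (i=4, c=2): slope -5/2, span 2
Factored form: p(x) = 2 ⊗ (x ⊕ (-3)) ⊗ (x ⊕ (-2)) ⊗ (x ⊕ 5/2) ⊗ (x ⊕ 5/2)
Answer: roots = -3 (mult 1), -2 (mult 1), 5/2 (mult 2)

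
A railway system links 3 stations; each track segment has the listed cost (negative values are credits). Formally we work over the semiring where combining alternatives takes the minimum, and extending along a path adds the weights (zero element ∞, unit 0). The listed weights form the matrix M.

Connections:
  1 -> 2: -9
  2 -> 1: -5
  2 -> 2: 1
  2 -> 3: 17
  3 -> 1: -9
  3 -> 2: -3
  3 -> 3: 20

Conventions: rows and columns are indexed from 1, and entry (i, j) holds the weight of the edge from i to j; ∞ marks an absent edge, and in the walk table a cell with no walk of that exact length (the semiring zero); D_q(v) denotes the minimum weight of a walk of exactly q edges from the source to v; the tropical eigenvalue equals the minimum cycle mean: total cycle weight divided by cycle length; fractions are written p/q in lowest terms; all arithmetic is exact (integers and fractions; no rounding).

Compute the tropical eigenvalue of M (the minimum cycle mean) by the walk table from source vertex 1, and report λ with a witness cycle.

q=0: [0, ∞, ∞]
q=1: [∞, -9, ∞]
q=2: [-14, -8, 8]
q=3: [-13, -23, 9]
Optimal cycle mean attained by: cycle 1->2->1, total (-9) + (-5), length 2.
Answer: λ = -7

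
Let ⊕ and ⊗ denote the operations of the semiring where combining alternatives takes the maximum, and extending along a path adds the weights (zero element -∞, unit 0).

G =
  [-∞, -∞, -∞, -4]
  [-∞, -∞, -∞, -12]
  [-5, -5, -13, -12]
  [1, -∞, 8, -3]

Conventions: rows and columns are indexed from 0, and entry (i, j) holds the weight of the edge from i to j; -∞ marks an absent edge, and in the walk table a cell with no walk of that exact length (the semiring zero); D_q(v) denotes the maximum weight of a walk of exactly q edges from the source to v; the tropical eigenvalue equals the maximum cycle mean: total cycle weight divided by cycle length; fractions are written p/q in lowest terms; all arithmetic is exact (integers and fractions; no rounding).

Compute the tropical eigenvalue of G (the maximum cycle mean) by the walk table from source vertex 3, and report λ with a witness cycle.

q=0: [-∞, -∞, -∞, 0]
q=1: [1, -∞, 8, -3]
q=2: [3, 3, 5, -3]
q=3: [0, 0, 5, -1]
q=4: [0, 0, 7, -4]
Optimal cycle mean attained by: cycle 0->3->2->0, total (-4) + 8 + (-5), length 3.
Answer: λ = -1/3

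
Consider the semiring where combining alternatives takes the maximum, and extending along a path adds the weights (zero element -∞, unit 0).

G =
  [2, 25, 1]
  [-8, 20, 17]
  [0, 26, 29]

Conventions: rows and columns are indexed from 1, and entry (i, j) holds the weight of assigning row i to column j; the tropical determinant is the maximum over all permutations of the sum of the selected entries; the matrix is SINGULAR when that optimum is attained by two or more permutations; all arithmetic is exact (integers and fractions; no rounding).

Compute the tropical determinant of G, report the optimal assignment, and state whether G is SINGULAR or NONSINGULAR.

σ = (1, 2, 3): 2 + 20 + 29 = 51
σ = (1, 3, 2): 2 + 17 + 26 = 45
σ = (2, 1, 3): 25 + (-8) + 29 = 46
σ = (2, 3, 1): 25 + 17 + 0 = 42
σ = (3, 1, 2): 1 + (-8) + 26 = 19
σ = (3, 2, 1): 1 + 20 + 0 = 21
Optimal value attained by: σ = (1, 2, 3).
Answer: det⊕(G) = 51; verdict: NONSINGULAR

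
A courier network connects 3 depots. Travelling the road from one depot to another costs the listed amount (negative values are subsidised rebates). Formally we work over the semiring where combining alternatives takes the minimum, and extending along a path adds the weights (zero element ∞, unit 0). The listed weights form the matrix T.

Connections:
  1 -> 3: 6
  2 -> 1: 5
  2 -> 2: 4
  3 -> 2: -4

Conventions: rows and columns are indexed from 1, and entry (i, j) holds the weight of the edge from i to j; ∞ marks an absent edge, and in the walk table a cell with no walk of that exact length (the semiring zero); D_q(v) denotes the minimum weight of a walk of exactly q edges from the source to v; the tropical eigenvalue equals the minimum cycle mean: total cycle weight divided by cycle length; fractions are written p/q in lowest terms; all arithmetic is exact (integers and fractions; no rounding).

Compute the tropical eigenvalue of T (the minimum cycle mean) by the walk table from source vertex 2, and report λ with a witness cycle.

q=0: [∞, 0, ∞]
q=1: [5, 4, ∞]
q=2: [9, 8, 11]
q=3: [13, 7, 15]
Optimal cycle mean attained by: cycle 1->3->2->1, total 6 + (-4) + 5, length 3.
Answer: λ = 7/3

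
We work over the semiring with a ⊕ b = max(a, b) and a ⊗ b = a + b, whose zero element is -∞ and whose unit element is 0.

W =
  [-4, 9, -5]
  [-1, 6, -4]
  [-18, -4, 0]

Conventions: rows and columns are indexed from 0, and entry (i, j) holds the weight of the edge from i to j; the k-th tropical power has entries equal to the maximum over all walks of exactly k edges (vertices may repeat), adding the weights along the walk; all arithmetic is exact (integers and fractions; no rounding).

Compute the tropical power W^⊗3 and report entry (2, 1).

W^⊗2:
  [8, 15, 5]
  [5, 12, 2]
  [-5, 2, 0]
W^⊗3:
  [14, 21, 11]
  [11, 18, 8]
  [1, 8, 0]
Key observation: the optimum is the walk 2->1->1->1, with weight (-4) + 6 + 6 = 8.
Optimal value attained by: walk 2->1->1->1.
Answer: (W^⊗3)[2][1] = 8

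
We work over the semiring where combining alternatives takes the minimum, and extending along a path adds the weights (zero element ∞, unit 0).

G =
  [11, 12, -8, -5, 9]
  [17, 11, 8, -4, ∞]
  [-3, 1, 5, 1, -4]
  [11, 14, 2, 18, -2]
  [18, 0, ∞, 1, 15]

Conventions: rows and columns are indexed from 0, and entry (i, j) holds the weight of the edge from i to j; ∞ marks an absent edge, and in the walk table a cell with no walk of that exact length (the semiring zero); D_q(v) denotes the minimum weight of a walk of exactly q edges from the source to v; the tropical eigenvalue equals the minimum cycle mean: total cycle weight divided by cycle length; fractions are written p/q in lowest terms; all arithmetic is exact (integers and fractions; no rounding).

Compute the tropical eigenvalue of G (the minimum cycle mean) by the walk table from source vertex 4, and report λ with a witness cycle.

q=0: [∞, ∞, ∞, ∞, 0]
q=1: [18, 0, ∞, 1, 15]
q=2: [12, 11, 3, -4, -1]
q=3: [0, -1, -2, 0, -6]
q=4: [-5, -6, -8, -5, -6]
q=5: [-11, -7, -13, -10, -12]
Optimal cycle mean attained by: cycle 0->2->0, total (-8) + (-3), length 2.
Answer: λ = -11/2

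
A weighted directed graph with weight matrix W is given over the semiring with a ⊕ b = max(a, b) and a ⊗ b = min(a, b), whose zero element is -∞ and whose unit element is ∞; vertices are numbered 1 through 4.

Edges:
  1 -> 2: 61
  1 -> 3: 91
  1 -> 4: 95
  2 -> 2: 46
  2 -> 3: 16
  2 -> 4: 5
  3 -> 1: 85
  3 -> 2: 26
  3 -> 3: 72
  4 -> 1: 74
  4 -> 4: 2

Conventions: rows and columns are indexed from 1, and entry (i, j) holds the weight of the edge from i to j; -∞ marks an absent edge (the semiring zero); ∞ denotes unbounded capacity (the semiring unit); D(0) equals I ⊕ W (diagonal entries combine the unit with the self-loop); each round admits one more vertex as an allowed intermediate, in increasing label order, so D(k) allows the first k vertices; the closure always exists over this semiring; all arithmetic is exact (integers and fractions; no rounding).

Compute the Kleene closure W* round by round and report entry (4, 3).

D(0):
  [∞, 61, 91, 95]
  [-∞, ∞, 16, 5]
  [85, 26, ∞, -∞]
  [74, -∞, -∞, ∞]
D(1):
  [∞, 61, 91, 95]
  [-∞, ∞, 16, 5]
  [85, 61, ∞, 85]
  [74, 61, 74, ∞]
D(2):
  [∞, 61, 91, 95]
  [-∞, ∞, 16, 5]
  [85, 61, ∞, 85]
  [74, 61, 74, ∞]
D(3):
  [∞, 61, 91, 95]
  [16, ∞, 16, 16]
  [85, 61, ∞, 85]
  [74, 61, 74, ∞]
D(4):
  [∞, 61, 91, 95]
  [16, ∞, 16, 16]
  [85, 61, ∞, 85]
  [74, 61, 74, ∞]
Answer: W*[4][3] = 74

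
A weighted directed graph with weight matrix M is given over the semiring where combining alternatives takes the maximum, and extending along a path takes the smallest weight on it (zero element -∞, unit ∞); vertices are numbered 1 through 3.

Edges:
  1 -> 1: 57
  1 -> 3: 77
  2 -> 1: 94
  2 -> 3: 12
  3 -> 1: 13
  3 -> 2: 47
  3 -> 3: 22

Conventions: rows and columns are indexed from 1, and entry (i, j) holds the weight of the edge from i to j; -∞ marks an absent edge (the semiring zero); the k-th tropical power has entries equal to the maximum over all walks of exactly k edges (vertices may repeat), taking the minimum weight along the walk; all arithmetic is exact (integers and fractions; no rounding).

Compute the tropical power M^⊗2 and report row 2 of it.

M^⊗2:
  [57, 47, 57]
  [57, 12, 77]
  [47, 22, 22]
Answer: row 2 of M^⊗2 = [57, 12, 77]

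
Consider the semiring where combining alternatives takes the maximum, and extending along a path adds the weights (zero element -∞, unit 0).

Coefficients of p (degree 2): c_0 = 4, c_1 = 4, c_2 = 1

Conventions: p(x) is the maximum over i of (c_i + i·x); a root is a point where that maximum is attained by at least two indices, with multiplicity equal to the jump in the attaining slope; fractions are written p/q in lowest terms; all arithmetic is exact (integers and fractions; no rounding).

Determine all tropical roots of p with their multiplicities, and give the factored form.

hull edge (i=0, c=4) to (i=1, c=4): slope 0, span 1
hull edge (i=1, c=4) to (i=2, c=1): slope -3, span 1
Factored form: p(x) = 1 ⊗ (x ⊕ 0) ⊗ (x ⊕ 3)
Answer: roots = 0 (mult 1), 3 (mult 1)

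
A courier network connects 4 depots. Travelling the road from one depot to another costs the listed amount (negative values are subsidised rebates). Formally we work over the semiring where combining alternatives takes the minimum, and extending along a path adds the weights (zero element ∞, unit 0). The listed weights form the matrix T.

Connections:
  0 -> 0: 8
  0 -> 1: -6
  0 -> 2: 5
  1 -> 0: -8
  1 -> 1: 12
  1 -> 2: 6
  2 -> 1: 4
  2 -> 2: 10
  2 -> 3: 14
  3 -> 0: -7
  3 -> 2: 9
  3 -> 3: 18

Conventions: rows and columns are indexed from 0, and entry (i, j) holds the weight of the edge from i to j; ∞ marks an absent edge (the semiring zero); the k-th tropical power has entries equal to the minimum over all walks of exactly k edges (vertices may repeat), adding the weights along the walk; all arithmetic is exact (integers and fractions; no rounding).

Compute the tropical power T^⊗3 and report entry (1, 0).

T^⊗2:
  [-14, 2, 0, 19]
  [0, -14, -3, 20]
  [-4, 14, 10, 24]
  [1, -13, -2, 23]
T^⊗3:
  [-6, -20, -9, 14]
  [-22, -6, -8, 11]
  [4, -10, 1, 24]
  [-21, -5, -7, 12]
Key observation: the optimum is the walk 1->0->1->0, with weight (-8) + (-6) + (-8) = -22.
Optimal value attained by: walk 1->0->1->0.
Answer: (T^⊗3)[1][0] = -22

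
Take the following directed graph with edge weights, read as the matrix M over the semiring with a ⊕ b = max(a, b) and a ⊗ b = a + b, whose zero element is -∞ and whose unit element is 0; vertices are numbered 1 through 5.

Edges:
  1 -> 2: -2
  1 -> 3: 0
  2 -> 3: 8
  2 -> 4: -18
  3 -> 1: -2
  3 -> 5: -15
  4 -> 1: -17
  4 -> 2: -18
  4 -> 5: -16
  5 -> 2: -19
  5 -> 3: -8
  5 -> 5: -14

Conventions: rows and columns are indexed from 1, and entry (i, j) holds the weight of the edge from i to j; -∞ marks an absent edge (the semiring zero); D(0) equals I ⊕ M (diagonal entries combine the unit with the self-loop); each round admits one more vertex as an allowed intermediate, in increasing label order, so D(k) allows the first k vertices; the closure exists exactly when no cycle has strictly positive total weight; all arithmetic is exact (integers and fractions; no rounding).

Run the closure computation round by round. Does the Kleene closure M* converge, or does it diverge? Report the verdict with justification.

D(0):
  [0, -2, 0, -∞, -∞]
  [-∞, 0, 8, -18, -∞]
  [-2, -∞, 0, -∞, -15]
  [-17, -18, -∞, 0, -16]
  [-∞, -19, -8, -∞, 0]
D(1):
  [0, -2, 0, -∞, -∞]
  [-∞, 0, 8, -18, -∞]
  [-2, -4, 0, -∞, -15]
  [-17, -18, -17, 0, -16]
  [-∞, -19, -8, -∞, 0]
Detection: at round 2, diagonal entry (3, 3) turns strictly positive.
Key observation: the cycle 3->1->2->3 has total weight (-2) + (-2) + 8, which is strictly positive.
Answer: DIVERGES — positive cycle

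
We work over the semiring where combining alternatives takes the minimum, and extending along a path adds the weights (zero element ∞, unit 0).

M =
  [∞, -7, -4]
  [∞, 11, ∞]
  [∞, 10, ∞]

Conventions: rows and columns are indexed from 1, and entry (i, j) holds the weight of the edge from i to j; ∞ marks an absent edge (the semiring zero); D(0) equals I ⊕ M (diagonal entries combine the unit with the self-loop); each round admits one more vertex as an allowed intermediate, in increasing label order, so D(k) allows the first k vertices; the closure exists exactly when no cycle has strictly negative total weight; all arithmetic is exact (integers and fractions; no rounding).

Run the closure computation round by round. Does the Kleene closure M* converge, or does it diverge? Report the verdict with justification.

D(0):
  [0, -7, -4]
  [∞, 0, ∞]
  [∞, 10, 0]
D(1):
  [0, -7, -4]
  [∞, 0, ∞]
  [∞, 10, 0]
D(2):
  [0, -7, -4]
  [∞, 0, ∞]
  [∞, 10, 0]
D(3):
  [0, -7, -4]
  [∞, 0, ∞]
  [∞, 10, 0]
Key observation: every diagonal entry stays at the unit through all rounds, so no improving cycle exists.
Answer: CONVERGES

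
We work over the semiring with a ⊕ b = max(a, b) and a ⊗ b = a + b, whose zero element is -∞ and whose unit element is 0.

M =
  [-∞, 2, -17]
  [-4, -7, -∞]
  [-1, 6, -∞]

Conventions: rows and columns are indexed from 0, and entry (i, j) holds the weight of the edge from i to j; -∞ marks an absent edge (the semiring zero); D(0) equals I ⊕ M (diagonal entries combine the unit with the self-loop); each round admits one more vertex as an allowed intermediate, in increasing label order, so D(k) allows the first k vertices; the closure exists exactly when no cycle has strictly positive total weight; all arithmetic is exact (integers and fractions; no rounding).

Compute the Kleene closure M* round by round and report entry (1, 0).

D(0):
  [0, 2, -17]
  [-4, 0, -∞]
  [-1, 6, 0]
D(1):
  [0, 2, -17]
  [-4, 0, -21]
  [-1, 6, 0]
D(2):
  [0, 2, -17]
  [-4, 0, -21]
  [2, 6, 0]
D(3):
  [0, 2, -17]
  [-4, 0, -21]
  [2, 6, 0]
Answer: M*[1][0] = -4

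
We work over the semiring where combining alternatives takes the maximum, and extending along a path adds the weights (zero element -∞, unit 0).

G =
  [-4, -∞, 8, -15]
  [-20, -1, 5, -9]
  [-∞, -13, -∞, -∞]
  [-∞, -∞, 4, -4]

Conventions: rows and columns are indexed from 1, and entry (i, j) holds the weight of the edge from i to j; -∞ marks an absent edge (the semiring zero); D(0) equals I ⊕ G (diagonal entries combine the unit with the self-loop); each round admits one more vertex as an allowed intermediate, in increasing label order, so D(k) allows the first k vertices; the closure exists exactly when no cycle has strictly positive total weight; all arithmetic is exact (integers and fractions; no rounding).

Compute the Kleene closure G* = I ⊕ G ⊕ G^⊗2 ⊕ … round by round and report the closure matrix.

D(0):
  [0, -∞, 8, -15]
  [-20, 0, 5, -9]
  [-∞, -13, 0, -∞]
  [-∞, -∞, 4, 0]
D(1):
  [0, -∞, 8, -15]
  [-20, 0, 5, -9]
  [-∞, -13, 0, -∞]
  [-∞, -∞, 4, 0]
D(2):
  [0, -∞, 8, -15]
  [-20, 0, 5, -9]
  [-33, -13, 0, -22]
  [-∞, -∞, 4, 0]
D(3):
  [0, -5, 8, -14]
  [-20, 0, 5, -9]
  [-33, -13, 0, -22]
  [-29, -9, 4, 0]
D(4):
  [0, -5, 8, -14]
  [-20, 0, 5, -9]
  [-33, -13, 0, -22]
  [-29, -9, 4, 0]
Answer: G* = [[0, -5, 8, -14], [-20, 0, 5, -9], [-33, -13, 0, -22], [-29, -9, 4, 0]]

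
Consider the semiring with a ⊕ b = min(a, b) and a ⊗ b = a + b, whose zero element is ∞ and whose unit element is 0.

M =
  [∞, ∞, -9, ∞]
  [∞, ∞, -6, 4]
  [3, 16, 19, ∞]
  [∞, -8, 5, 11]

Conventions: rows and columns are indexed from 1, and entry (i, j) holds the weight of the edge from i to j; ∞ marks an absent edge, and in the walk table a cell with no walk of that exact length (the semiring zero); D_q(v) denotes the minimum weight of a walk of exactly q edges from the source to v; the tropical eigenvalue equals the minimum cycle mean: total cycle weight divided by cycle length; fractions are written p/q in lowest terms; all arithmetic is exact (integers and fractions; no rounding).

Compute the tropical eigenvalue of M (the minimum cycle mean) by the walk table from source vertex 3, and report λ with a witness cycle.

q=0: [∞, ∞, 0, ∞]
q=1: [3, 16, 19, ∞]
q=2: [22, 35, -6, 20]
q=3: [-3, 10, 13, 31]
q=4: [16, 23, -12, 14]
Optimal cycle mean attained by: cycle 1->3->1, total (-9) + 3, length 2.
Answer: λ = -3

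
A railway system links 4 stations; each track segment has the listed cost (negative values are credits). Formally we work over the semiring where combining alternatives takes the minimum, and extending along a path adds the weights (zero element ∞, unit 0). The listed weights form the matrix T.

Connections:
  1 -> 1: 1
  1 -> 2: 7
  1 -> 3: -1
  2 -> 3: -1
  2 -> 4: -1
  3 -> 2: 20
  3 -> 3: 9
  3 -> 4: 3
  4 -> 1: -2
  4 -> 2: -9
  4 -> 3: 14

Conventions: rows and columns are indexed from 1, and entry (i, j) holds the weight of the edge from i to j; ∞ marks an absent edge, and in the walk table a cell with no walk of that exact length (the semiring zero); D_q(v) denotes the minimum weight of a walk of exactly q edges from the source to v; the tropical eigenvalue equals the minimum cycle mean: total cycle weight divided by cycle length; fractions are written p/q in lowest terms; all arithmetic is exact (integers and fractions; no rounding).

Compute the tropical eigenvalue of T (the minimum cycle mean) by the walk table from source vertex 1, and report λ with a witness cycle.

q=0: [0, ∞, ∞, ∞]
q=1: [1, 7, -1, ∞]
q=2: [2, 8, 0, 2]
q=3: [0, -7, 1, 3]
q=4: [1, -6, -8, -8]
Optimal cycle mean attained by: cycle 2->4->2, total (-1) + (-9), length 2.
Answer: λ = -5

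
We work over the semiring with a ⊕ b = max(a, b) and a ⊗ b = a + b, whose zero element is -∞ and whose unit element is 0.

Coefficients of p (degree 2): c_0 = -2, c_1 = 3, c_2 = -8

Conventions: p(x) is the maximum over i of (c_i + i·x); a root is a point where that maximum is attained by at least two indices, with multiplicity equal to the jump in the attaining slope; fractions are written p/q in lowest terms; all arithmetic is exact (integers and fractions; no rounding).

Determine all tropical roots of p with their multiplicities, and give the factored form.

hull edge (i=0, c=-2) to (i=1, c=3): slope 5, span 1
hull edge (i=1, c=3) to (i=2, c=-8): slope -11, span 1
Factored form: p(x) = -8 ⊗ (x ⊕ (-5)) ⊗ (x ⊕ 11)
Answer: roots = -5 (mult 1), 11 (mult 1)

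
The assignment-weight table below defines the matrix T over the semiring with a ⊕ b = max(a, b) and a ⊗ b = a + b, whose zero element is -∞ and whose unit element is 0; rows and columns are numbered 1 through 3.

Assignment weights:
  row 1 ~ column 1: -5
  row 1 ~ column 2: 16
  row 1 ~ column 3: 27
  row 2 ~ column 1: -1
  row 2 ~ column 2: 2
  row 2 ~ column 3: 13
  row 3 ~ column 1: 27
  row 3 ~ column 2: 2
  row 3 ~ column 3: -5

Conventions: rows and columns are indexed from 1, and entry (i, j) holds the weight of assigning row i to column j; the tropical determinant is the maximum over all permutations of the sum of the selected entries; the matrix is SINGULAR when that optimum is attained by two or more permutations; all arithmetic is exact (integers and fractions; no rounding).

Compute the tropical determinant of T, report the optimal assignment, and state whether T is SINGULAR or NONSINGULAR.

σ = (1, 2, 3): (-5) + 2 + (-5) = -8
σ = (1, 3, 2): (-5) + 13 + 2 = 10
σ = (2, 1, 3): 16 + (-1) + (-5) = 10
σ = (2, 3, 1): 16 + 13 + 27 = 56
σ = (3, 1, 2): 27 + (-1) + 2 = 28
σ = (3, 2, 1): 27 + 2 + 27 = 56
Optimal value attained by: σ = (2, 3, 1).
Answer: det⊕(T) = 56; verdict: SINGULAR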